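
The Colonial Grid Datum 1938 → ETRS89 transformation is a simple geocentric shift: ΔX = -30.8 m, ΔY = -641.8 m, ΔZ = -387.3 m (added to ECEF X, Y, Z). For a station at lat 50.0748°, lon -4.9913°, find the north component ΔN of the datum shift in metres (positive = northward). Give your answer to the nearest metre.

At φ = 50.0748°, λ = -4.9913°: sin φ = 0.766883, cos φ = 0.641787, sin λ = -0.087004, cos λ = 0.996208.
ΔN = −sin φ cos λ·ΔX − sin φ sin λ·ΔY + cos φ·ΔZ = −(0.766883)(0.996208)(-30.8) − (0.766883)(-0.087004)(-641.8) + (0.641787)(-387.3) = -267.86 m.

ΔN = -268 m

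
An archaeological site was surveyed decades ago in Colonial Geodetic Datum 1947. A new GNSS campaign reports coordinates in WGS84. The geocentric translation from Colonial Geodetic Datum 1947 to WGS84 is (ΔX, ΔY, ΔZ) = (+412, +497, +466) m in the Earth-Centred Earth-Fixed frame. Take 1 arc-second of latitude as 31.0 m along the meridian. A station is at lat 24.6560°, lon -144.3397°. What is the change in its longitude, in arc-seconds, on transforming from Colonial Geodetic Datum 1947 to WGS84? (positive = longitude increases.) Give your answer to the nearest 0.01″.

Δλ = -5.81″

sin φ = 0.417169, cos φ = 0.908829, sin λ = -0.582978, cos λ = -0.812488.
East component: ΔE = −sin λ·ΔX + cos λ·ΔY = −(-0.582978)(412) + (-0.812488)(497) = -163.62 m.
1° of latitude spans 3600 × 31.00 = 111600 m; at latitude φ, 1° of longitude spans that × cos φ = 101425.3 m, so Δλ = -163.62 / 101425.3 × 3600 = -5.808″.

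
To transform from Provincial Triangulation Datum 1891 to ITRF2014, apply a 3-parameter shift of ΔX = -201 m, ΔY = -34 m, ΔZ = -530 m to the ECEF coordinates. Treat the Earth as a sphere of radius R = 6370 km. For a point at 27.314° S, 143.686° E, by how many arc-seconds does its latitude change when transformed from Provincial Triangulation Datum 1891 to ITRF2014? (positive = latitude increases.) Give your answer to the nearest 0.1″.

Δφ = -13.1″

sin φ = -0.458867, cos φ = 0.888505, sin λ = 0.592210, cos λ = -0.805784.
North component: ΔN = −sin φ cos λ·ΔX − sin φ sin λ·ΔY + cos φ·ΔZ = −(-0.458867)(-0.805784)(-201) − (-0.458867)(0.592210)(-34) + (0.888505)(-530) = -405.83 m.
1° of latitude spans πR/180 = 111177 m, so Δφ = -405.83 / 111177 × 3600 = -13.141″.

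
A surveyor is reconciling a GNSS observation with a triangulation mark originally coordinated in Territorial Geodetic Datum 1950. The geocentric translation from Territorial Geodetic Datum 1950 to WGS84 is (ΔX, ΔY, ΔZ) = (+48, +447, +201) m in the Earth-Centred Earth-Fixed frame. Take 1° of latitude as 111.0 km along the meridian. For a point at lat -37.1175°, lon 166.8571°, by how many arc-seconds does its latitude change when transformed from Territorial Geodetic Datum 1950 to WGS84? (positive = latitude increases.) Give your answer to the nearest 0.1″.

sin φ = -0.603452, cos φ = 0.797400, sin λ = 0.227381, cos λ = -0.973806.
North component: ΔN = −sin φ cos λ·ΔX − sin φ sin λ·ΔY + cos φ·ΔZ = −(-0.603452)(-0.973806)(48) − (-0.603452)(0.227381)(447) + (0.797400)(201) = 193.40 m.
1° of latitude spans 111000 m, so Δφ = 193.40 / 111000 × 3600 = 6.273″.

Δφ = 6.3″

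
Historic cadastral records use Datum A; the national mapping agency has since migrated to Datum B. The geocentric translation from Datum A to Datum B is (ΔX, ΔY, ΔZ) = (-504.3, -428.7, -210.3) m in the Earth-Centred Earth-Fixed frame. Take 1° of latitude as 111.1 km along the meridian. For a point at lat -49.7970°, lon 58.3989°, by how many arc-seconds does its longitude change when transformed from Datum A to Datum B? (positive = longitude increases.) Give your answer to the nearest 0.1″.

sin φ = -0.763762, cos φ = 0.645498, sin λ = 0.851717, cos λ = 0.524002.
East component: ΔE = −sin λ·ΔX + cos λ·ΔY = −(0.851717)(-504.3) + (0.524002)(-428.7) = 204.88 m.
1° of latitude spans 111100 m; at latitude φ, 1° of longitude spans that × cos φ = 71714.8 m, so Δλ = 204.88 / 71714.8 × 3600 = 10.285″.

Δλ = 10.3″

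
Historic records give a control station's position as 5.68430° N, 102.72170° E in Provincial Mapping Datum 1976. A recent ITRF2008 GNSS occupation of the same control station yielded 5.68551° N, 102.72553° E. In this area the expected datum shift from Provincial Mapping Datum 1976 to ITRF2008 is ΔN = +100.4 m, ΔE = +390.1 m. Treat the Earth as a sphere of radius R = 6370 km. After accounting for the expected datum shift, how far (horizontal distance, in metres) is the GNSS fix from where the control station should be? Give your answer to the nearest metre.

48 m

Observed coordinate differences: Δφ = +0.00121°, Δλ = +0.00383°.
Converting to metres (1° lat = 111177 m, cos φ = 0.995083): observed ΔN = 134.5 m, observed ΔE = 423.7 m.
Subtracting the expected shift leaves a residual of 134.5 − (100.4) = 34.1 m north and 423.7 − (390.1) = 33.6 m east.
Residual distance = √(34.1² + 33.6²) = 47.9 m.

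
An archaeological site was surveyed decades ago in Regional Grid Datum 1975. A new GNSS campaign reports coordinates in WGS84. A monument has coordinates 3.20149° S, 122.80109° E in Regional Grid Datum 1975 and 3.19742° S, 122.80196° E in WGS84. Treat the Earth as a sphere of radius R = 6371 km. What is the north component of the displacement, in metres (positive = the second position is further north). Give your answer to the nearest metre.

Δφ = -3.19742° − -3.20149° = +0.00407°; Δλ = 122.80196° − 122.80109° = +0.00087°.
1° along a meridian = πR/180 = 111195 m.
ΔN = Δφ × 111195 = 452.6 m; ΔE = Δλ × 111195 × cos(-3.20149°) = +0.00087 × 111195 × 0.998439 = 96.6 m.

ΔN = 453 m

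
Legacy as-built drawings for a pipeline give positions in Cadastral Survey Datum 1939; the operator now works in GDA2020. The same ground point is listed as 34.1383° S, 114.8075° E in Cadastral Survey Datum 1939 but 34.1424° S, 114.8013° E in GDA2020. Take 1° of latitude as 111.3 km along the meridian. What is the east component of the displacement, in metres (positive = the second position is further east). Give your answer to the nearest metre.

Δφ = -34.1424° − -34.1383° = -0.0041°; Δλ = 114.8013° − 114.8075° = -0.0062°.
ΔN = Δφ × 111300 = -456.3 m; ΔE = Δλ × 111300 × cos(-34.1383°) = -0.0062 × 111300 × 0.827685 = -571.2 m.

ΔE = -571 m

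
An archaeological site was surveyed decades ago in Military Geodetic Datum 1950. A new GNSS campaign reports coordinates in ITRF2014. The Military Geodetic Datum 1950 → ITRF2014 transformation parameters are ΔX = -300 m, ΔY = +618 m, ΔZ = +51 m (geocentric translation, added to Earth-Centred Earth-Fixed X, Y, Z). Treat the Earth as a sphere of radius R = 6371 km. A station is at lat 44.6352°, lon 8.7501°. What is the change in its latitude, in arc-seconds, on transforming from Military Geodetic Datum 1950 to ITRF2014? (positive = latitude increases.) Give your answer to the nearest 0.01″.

sin φ = 0.702590, cos φ = 0.711595, sin λ = 0.152125, cos λ = 0.988361.
North component: ΔN = −sin φ cos λ·ΔX − sin φ sin λ·ΔY + cos φ·ΔZ = −(0.702590)(0.988361)(-300) − (0.702590)(0.152125)(618) + (0.711595)(51) = 178.56 m.
1° of latitude spans πR/180 = 111195 m, so Δφ = 178.56 / 111195 × 3600 = 5.781″.

Δφ = 5.78″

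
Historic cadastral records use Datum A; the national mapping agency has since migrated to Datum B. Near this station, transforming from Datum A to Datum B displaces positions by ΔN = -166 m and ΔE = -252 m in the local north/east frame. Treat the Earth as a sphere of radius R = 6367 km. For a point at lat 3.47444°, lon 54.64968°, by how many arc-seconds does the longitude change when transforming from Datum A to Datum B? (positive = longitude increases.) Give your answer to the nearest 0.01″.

Δλ = -8.18″

At latitude 3.47444°, cos φ = 0.998162.
One radian of longitude at latitude φ spans R cos φ, so Δλ = ΔE / (R cos φ) = -252.0 / (6367000 × 0.998162) = -3.9652e-05 rad = -8.179″.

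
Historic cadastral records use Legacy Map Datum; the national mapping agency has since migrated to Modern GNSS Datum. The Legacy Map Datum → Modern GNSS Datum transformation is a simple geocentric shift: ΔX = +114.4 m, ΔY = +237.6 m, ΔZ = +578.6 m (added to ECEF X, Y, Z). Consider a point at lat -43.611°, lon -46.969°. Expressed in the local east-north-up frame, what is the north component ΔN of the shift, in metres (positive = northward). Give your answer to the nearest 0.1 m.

ΔN = 353.0 m

At φ = -43.611°, λ = -46.969°: sin φ = -0.689759, cos φ = 0.724039, sin λ = -0.730985, cos λ = 0.682394.
ΔN = −sin φ cos λ·ΔX − sin φ sin λ·ΔY + cos φ·ΔZ = −(-0.689759)(0.682394)(114.4) − (-0.689759)(-0.730985)(237.6) + (0.724039)(578.6) = 352.98 m.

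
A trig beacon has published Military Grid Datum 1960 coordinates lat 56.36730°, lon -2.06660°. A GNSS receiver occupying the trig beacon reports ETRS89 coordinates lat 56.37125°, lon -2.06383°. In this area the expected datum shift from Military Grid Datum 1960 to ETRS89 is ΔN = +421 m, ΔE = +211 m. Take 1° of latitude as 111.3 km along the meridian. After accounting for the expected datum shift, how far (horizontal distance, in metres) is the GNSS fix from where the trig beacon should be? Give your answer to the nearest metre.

Observed coordinate differences: Δφ = +0.00395°, Δλ = +0.00277°.
Converting to metres (1° lat = 111300 m, cos φ = 0.553867): observed ΔN = 439.6 m, observed ΔE = 170.8 m.
Subtracting the expected shift leaves a residual of 439.6 − (421) = 18.6 m north and 170.8 − (211) = -40.2 m east.
Residual distance = √(18.6² + (-40.2)²) = 44.3 m.

44 m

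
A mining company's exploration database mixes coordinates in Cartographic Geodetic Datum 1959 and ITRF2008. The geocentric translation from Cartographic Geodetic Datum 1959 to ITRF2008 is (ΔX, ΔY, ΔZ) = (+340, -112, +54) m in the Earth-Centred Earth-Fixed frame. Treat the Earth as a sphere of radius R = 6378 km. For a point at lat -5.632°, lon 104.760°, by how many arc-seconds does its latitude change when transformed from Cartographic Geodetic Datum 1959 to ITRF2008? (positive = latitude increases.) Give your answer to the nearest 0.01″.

sin φ = -0.098139, cos φ = 0.995173, sin λ = 0.967001, cos λ = -0.254771.
North component: ΔN = −sin φ cos λ·ΔX − sin φ sin λ·ΔY + cos φ·ΔZ = −(-0.098139)(-0.254771)(340) − (-0.098139)(0.967001)(-112) + (0.995173)(54) = 34.61 m.
1° of latitude spans πR/180 = 111317 m, so Δφ = 34.61 / 111317 × 3600 = 1.119″.

Δφ = 1.12″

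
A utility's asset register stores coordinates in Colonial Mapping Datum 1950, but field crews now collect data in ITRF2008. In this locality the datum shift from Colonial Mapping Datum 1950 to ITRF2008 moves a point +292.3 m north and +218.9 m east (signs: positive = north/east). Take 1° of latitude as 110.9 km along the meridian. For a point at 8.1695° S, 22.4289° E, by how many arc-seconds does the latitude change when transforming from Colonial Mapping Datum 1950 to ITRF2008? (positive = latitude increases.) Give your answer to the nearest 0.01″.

Δφ = 9.49″

1° of latitude = 110.9 km, so Δφ = 292.3 / 110900 = 0.0026357° = 9.489″.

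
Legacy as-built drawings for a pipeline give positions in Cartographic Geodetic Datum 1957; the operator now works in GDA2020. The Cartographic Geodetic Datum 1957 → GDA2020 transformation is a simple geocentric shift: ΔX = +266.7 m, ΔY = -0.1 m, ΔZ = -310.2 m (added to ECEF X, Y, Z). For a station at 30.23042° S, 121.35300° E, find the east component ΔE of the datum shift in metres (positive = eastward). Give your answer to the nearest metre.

At φ = -30.23042°, λ = 121.35300°: sin φ = -0.503479, cos φ = 0.864008, sin λ = 0.853978, cos λ = -0.520309.
ΔE = −sin λ·ΔX + cos λ·ΔY = −(0.853978)·(266.7) + (-0.520309)·(-0.1) = -227.70 m.

ΔE = -228 m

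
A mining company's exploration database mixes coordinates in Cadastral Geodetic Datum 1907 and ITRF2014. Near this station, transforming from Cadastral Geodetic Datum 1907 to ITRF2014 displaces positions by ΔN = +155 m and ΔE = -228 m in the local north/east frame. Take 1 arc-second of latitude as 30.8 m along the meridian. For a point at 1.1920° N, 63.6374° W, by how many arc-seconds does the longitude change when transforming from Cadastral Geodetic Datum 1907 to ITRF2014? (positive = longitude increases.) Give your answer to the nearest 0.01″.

At latitude 1.1920°, cos φ = 0.999784.
1″ of longitude at this latitude = 30.80 × cos φ = 30.7933 m, so Δλ = -228.0 / 30.7933 = -7.404″.

Δλ = -7.40″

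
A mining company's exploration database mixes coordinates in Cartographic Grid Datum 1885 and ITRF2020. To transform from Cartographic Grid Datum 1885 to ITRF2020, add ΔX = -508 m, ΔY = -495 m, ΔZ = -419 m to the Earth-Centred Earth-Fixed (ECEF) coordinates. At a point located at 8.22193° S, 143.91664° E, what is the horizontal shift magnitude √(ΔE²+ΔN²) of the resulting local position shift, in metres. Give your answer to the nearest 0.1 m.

804.4 m

At φ = -8.22193°, λ = 143.91664°: sin φ = -0.143008, cos φ = 0.989722, sin λ = 0.588962, cos λ = -0.808161.
ΔE = −sin λ·ΔX + cos λ·ΔY = −(0.588962)·(-508) + (-0.808161)·(-495) = 699.23 m.
ΔN = −sin φ cos λ·ΔX − sin φ sin λ·ΔY + cos φ·ΔZ = −(-0.143008)(-0.808161)(-508) − (-0.143008)(0.588962)(-495) + (0.989722)(-419) = -397.67 m.
Horizontal magnitude = √(ΔE² + ΔN²) = √(699.23² + (-397.67)²) = 804.41 m.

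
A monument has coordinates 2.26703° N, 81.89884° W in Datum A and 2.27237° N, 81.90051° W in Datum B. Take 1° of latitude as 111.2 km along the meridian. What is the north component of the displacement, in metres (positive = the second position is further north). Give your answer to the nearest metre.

Δφ = 2.27237° − 2.26703° = +0.00534°; Δλ = -81.90051° − -81.89884° = -0.00167°.
ΔN = Δφ × 111200 = 593.8 m; ΔE = Δλ × 111200 × cos(2.26703°) = -0.00167 × 111200 × 0.999217 = -185.6 m.

ΔN = 594 m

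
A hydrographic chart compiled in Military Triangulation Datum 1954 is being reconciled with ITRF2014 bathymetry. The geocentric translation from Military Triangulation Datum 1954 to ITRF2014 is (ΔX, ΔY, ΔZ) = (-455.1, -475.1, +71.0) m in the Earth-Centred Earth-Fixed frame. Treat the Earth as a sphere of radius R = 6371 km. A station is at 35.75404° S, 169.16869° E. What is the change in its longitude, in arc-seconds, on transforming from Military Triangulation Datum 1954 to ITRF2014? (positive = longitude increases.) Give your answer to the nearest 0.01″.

sin φ = -0.584307, cos φ = 0.811533, sin λ = 0.187918, cos λ = -0.982185.
East component: ΔE = −sin λ·ΔX + cos λ·ΔY = −(0.187918)(-455.1) + (-0.982185)(-475.1) = 552.16 m.
1° of latitude spans πR/180 = 111195 m; at latitude φ, 1° of longitude spans that × cos φ = 90238.3 m, so Δλ = 552.16 / 90238.3 × 3600 = 22.028″.

Δλ = 22.03″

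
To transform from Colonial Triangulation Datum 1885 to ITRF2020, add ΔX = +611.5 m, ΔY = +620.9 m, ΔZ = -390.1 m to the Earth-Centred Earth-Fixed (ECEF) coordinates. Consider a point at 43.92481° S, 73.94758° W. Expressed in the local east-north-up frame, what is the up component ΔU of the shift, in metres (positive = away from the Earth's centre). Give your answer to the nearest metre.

The local up (radial) axis is (cos φ cos λ, cos φ sin λ, sin φ), giving ΔU = 121.787 − 429.767 + 270.618 = -37.36 m.

ΔU = -37 m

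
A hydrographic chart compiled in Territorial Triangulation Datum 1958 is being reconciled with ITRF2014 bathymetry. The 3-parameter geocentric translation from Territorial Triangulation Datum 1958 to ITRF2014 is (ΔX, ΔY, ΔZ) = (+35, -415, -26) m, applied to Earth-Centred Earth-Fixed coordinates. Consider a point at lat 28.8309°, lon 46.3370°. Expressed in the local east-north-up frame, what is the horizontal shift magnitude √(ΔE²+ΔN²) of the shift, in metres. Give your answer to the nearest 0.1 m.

At φ = 28.8309°, λ = 46.3370°: sin φ = 0.482226, cos φ = 0.876047, sin λ = 0.723413, cos λ = 0.690415.
ΔE = −sin λ·ΔX + cos λ·ΔY = −(0.723413)·(35) + (0.690415)·(-415) = -311.84 m.
ΔN = −sin φ cos λ·ΔX − sin φ sin λ·ΔY + cos φ·ΔZ = −(0.482226)(0.690415)(35) − (0.482226)(0.723413)(-415) + (0.876047)(-26) = 110.34 m.
Horizontal magnitude = √(ΔE² + ΔN²) = √((-311.84)² + 110.34²) = 330.79 m.

330.8 m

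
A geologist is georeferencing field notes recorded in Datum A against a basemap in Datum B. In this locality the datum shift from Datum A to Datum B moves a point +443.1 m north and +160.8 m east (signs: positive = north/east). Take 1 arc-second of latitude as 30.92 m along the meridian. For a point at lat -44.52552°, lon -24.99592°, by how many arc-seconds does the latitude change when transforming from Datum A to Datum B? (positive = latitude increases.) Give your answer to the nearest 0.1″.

Δφ = 14.3″

1″ of latitude = 30.92 m, so Δφ = 443.1 / 30.92 = 14.331″.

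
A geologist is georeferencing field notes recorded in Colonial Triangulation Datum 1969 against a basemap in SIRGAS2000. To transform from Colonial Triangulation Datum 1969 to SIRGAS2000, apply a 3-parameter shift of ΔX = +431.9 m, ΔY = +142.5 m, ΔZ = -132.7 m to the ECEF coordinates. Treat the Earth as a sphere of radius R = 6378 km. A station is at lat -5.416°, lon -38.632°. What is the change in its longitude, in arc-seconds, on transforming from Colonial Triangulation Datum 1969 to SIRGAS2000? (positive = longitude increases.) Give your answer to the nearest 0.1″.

Δλ = 12.4″

sin φ = -0.094386, cos φ = 0.995536, sin λ = -0.624316, cos λ = 0.781172.
East component: ΔE = −sin λ·ΔX + cos λ·ΔY = −(-0.624316)(431.9) + (0.781172)(142.5) = 380.96 m.
1° of latitude spans πR/180 = 111317 m; at latitude φ, 1° of longitude spans that × cos φ = 110820.1 m, so Δλ = 380.96 / 110820.1 × 3600 = 12.375″.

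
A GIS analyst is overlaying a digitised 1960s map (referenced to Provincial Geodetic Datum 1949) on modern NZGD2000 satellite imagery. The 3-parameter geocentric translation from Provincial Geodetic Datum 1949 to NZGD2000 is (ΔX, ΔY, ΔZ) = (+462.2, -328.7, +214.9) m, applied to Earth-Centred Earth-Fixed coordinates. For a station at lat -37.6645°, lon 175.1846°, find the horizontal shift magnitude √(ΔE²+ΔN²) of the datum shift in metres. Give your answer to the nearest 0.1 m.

315.9 m

At φ = -37.6645°, λ = 175.1846°: sin φ = -0.611037, cos φ = 0.791602, sin λ = 0.083946, cos λ = -0.996470.
ΔE = −sin λ·ΔX + cos λ·ΔY = −(0.083946)·(462.2) + (-0.996470)·(-328.7) = 288.74 m.
ΔN = −sin φ cos λ·ΔX − sin φ sin λ·ΔY + cos φ·ΔZ = −(-0.611037)(-0.996470)(462.2) − (-0.611037)(0.083946)(-328.7) + (0.791602)(214.9) = -128.17 m.
Horizontal magnitude = √(ΔE² + ΔN²) = √(288.74² + (-128.17)²) = 315.91 m.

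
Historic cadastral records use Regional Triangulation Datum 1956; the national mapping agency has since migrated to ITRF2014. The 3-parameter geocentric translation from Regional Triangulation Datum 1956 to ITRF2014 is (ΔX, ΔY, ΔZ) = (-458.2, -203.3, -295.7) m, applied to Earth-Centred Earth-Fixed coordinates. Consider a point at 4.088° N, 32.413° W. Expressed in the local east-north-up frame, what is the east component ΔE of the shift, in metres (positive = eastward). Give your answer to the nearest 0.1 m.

The local east axis at (φ, λ) is (−sin λ, cos λ, 0), so ΔE = −sin(-32.413°)·(-458.2) + cos(-32.413°)·(-203.3) = -417.23 m.

ΔE = -417.2 m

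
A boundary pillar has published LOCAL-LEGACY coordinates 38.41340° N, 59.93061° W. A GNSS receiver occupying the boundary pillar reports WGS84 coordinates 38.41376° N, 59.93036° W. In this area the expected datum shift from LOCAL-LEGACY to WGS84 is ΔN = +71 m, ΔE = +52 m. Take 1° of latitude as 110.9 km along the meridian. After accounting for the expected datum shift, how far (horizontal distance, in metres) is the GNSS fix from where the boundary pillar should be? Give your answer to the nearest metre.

Observed coordinate differences: Δφ = +0.00036°, Δλ = +0.00025°.
Converting to metres (1° lat = 110900 m, cos φ = 0.783548): observed ΔN = 39.9 m, observed ΔE = 21.7 m.
Subtracting the expected shift leaves a residual of 39.9 − (71) = -31.1 m north and 21.7 − (52) = -30.3 m east.
Residual distance = √((-31.1)² + (-30.3)²) = 43.4 m.

43 m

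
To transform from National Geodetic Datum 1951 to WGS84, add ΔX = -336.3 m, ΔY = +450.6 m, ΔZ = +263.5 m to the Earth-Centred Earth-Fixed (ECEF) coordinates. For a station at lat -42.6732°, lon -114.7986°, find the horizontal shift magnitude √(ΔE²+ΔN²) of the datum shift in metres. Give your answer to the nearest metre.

494 m

At φ = -42.6732°, λ = -114.7986°: sin φ = -0.677816, cos φ = 0.735232, sin λ = -0.907788, cos λ = -0.419430.
ΔE = −sin λ·ΔX + cos λ·ΔY = −(-0.907788)·(-336.3) + (-0.419430)·(450.6) = -494.28 m.
ΔN = −sin φ cos λ·ΔX − sin φ sin λ·ΔY + cos φ·ΔZ = −(-0.677816)(-0.419430)(-336.3) − (-0.677816)(-0.907788)(450.6) + (0.735232)(263.5) = 12.08 m.
Horizontal magnitude = √(ΔE² + ΔN²) = √((-494.28)² + 12.08²) = 494.43 m.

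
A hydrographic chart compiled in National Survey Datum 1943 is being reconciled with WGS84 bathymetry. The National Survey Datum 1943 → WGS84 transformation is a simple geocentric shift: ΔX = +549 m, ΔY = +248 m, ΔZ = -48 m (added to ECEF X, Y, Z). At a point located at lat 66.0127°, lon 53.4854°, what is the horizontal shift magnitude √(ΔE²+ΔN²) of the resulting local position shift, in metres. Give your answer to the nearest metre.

580 m

At φ = 66.0127°, λ = 53.4854°: sin φ = 0.913636, cos φ = 0.406534, sin λ = 0.803705, cos λ = 0.595028.
ΔE = −sin λ·ΔX + cos λ·ΔY = −(0.803705)·(549) + (0.595028)·(248) = -293.67 m.
ΔN = −sin φ cos λ·ΔX − sin φ sin λ·ΔY + cos φ·ΔZ = −(0.913636)(0.595028)(549) − (0.913636)(0.803705)(248) + (0.406534)(-48) = -500.08 m.
Horizontal magnitude = √(ΔE² + ΔN²) = √((-293.67)² + (-500.08)²) = 579.93 m.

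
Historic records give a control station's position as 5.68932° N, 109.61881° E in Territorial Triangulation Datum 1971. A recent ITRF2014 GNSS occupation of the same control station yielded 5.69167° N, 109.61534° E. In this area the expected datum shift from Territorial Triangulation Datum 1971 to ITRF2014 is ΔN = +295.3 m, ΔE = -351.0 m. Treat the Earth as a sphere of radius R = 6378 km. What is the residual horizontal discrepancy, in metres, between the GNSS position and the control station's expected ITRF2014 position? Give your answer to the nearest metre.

Observed coordinate differences: Δφ = +0.00235°, Δλ = -0.00347°.
Converting to metres (1° lat = 111317 m, cos φ = 0.995074): observed ΔN = 261.6 m, observed ΔE = -384.4 m.
Subtracting the expected shift leaves a residual of 261.6 − (295.3) = -33.7 m north and -384.4 − (-351.0) = -33.4 m east.
Residual distance = √((-33.7)² + (-33.4)²) = 47.4 m.

47 m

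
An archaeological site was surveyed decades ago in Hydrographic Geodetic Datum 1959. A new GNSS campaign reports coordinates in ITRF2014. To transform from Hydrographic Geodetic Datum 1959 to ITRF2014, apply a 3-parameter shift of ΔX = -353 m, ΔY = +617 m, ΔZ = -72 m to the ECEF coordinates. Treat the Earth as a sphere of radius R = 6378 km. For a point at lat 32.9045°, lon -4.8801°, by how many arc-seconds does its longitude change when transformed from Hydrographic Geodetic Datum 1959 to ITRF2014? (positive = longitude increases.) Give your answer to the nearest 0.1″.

Δλ = 22.5″

sin φ = 0.543240, cos φ = 0.839577, sin λ = -0.085071, cos λ = 0.996375.
East component: ΔE = −sin λ·ΔX + cos λ·ΔY = −(-0.085071)(-353) + (0.996375)(617) = 584.73 m.
1° of latitude spans πR/180 = 111317 m; at latitude φ, 1° of longitude spans that × cos φ = 93459.3 m, so Δλ = 584.73 / 93459.3 × 3600 = 22.524″.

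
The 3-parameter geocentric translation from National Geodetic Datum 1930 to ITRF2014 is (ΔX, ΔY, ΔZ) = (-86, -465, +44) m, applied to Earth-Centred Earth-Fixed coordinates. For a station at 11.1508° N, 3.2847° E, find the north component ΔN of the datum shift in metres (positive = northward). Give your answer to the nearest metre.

The local north axis is (−sin φ cos λ, −sin φ sin λ, cos φ), giving ΔN = 16.604 + 5.153 + 43.169 = 64.93 m.

ΔN = 65 m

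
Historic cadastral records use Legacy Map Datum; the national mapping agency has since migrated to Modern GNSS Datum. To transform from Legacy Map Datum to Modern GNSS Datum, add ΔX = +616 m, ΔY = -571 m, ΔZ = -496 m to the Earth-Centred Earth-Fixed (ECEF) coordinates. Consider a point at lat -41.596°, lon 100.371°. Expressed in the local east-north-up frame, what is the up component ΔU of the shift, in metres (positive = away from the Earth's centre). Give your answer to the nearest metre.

ΔU = -174 m

The local up (radial) axis is (cos φ cos λ, cos φ sin λ, sin φ), giving ΔU = -82.931 − 420.043 + 329.282 = -173.69 m.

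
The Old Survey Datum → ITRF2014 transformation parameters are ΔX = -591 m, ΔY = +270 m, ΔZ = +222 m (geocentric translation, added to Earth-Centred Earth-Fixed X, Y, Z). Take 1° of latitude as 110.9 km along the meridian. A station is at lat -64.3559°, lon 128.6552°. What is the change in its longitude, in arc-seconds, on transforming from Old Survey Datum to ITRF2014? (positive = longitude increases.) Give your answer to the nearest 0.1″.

sin φ = -0.901500, cos φ = 0.432780, sin λ = 0.780919, cos λ = -0.624632.
East component: ΔE = −sin λ·ΔX + cos λ·ΔY = −(0.780919)(-591) + (-0.624632)(270) = 292.87 m.
1° of latitude spans 110900 m; at latitude φ, 1° of longitude spans that × cos φ = 47995.3 m, so Δλ = 292.87 / 47995.3 × 3600 = 21.968″.

Δλ = 22.0″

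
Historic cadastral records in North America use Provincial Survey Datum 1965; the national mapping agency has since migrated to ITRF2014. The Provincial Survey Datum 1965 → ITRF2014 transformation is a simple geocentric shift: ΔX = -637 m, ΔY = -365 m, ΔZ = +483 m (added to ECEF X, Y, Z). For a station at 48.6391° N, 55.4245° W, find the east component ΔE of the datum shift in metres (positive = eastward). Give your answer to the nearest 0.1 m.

At φ = 48.6391°, λ = -55.4245°: sin φ = 0.750562, cos φ = 0.660800, sin λ = -0.823379, cos λ = 0.567492.
ΔE = −sin λ·ΔX + cos λ·ΔY = −(-0.823379)·(-637) + (0.567492)·(-365) = -731.63 m.

ΔE = -731.6 m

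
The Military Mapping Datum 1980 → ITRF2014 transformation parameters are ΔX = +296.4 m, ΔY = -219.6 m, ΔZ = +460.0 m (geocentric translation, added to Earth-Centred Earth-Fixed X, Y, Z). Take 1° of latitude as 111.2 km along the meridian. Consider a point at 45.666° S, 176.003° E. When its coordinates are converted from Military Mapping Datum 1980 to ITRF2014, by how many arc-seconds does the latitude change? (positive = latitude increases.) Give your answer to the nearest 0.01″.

Δφ = 3.21″

sin φ = -0.715278, cos φ = 0.698840, sin λ = 0.069704, cos λ = -0.997568.
North component: ΔN = −sin φ cos λ·ΔX − sin φ sin λ·ΔY + cos φ·ΔZ = −(-0.715278)(-0.997568)(296.4) − (-0.715278)(0.069704)(-219.6) + (0.698840)(460.0) = 99.02 m.
1° of latitude spans 111200 m, so Δφ = 99.02 / 111200 × 3600 = 3.206″.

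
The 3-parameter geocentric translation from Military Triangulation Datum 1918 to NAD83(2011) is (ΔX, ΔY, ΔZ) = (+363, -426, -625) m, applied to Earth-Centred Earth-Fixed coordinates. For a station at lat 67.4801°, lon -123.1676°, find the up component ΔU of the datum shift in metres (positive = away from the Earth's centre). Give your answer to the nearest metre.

At φ = 67.4801°, λ = -123.1676°: sin φ = 0.923747, cos φ = 0.383004, sin λ = -0.837074, cos λ = -0.547090.
ΔU = cos φ cos λ·ΔX + cos φ sin λ·ΔY + sin φ·ΔZ = (0.383004)(-0.547090)(363) + (0.383004)(-0.837074)(-426) + (0.923747)(-625) = -516.83 m.

ΔU = -517 m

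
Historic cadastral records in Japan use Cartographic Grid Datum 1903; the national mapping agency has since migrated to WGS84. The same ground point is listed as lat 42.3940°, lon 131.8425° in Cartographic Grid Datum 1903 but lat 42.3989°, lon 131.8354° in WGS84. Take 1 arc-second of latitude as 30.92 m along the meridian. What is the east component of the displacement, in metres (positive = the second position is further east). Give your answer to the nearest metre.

ΔE = -584 m

Δφ = 42.3989° − 42.3940° = +0.0049°; Δλ = 131.8354° − 131.8425° = -0.0071°.
1° of latitude = 3600 × 30.92 = 111312 m.
ΔN = Δφ × 111312 = 545.4 m; ΔE = Δλ × 111312 × cos(42.3940°) = -0.0071 × 111312 × 0.738526 = -583.7 m.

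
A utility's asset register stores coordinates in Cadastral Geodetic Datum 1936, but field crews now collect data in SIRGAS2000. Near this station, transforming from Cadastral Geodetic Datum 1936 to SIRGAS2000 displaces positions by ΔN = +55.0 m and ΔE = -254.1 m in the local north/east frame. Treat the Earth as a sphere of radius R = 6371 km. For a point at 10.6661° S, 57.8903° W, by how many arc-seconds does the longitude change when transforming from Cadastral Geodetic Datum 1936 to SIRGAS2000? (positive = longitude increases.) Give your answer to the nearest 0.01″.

Δλ = -8.37″

At latitude -10.6661°, cos φ = 0.982722.
One radian of longitude at latitude φ spans R cos φ, so Δλ = ΔE / (R cos φ) = -254.1 / (6371000 × 0.982722) = -4.0585e-05 rad = -8.371″.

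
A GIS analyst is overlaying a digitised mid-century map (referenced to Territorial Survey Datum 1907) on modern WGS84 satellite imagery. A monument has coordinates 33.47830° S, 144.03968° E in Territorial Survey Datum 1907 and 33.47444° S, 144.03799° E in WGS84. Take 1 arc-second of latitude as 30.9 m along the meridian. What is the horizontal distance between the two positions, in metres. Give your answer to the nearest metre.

457 m

Δφ = -33.47444° − -33.47830° = +0.00386°; Δλ = 144.03799° − 144.03968° = -0.00169°.
1° of latitude = 3600 × 30.90 = 111240 m.
ΔN = Δφ × 111240 = 429.4 m; ΔE = Δλ × 111240 × cos(-33.47830°) = -0.00169 × 111240 × 0.834095 = -156.8 m.
Distance = √(ΔE² + ΔN²) = √((-156.8)² + 429.4²) = 457.1 m.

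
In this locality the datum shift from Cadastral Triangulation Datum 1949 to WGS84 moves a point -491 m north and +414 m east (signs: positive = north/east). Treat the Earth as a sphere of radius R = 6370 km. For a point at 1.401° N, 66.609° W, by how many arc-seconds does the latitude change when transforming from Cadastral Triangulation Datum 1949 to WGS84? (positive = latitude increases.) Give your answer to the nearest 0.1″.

Δφ = -15.9″

On a sphere of radius R, 1 rad of latitude = R, so Δφ = ΔN / R = -491.0 / 6370000 = -7.7080e-05 rad = -15.899″.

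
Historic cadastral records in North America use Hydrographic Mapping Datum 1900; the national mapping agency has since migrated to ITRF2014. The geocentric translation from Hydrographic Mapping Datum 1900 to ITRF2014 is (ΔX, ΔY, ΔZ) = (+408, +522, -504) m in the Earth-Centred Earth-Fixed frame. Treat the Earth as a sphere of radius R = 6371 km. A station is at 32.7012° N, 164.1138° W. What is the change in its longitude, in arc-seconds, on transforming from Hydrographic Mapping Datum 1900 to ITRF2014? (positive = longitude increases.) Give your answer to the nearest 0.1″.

sin φ = 0.540258, cos φ = 0.841499, sin λ = -0.273728, cos λ = -0.961807.
East component: ΔE = −sin λ·ΔX + cos λ·ΔY = −(-0.273728)(408) + (-0.961807)(522) = -390.38 m.
1° of latitude spans πR/180 = 111195 m; at latitude φ, 1° of longitude spans that × cos φ = 93570.5 m, so Δλ = -390.38 / 93570.5 × 3600 = -15.019″.

Δλ = -15.0″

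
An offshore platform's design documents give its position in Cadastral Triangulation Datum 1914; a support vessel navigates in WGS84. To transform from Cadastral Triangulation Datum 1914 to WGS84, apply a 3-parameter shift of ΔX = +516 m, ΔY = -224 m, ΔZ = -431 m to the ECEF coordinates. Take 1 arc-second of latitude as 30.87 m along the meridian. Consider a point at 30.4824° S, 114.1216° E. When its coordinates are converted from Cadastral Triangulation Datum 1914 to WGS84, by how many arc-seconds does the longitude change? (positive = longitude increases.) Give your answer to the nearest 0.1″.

Δλ = -14.3″

sin φ = -0.507274, cos φ = 0.861785, sin λ = 0.912680, cos λ = -0.408675.
East component: ΔE = −sin λ·ΔX + cos λ·ΔY = −(0.912680)(516) + (-0.408675)(-224) = -379.40 m.
1° of latitude spans 3600 × 30.87 = 111132 m; at latitude φ, 1° of longitude spans that × cos φ = 95771.9 m, so Δλ = -379.40 / 95771.9 × 3600 = -14.261″.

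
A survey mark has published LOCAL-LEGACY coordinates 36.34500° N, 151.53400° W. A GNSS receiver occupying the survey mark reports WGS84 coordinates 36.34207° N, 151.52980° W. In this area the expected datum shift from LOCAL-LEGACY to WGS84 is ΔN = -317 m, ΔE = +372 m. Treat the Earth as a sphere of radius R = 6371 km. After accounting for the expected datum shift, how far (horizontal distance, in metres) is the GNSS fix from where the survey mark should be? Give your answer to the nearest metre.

Observed coordinate differences: Δφ = -0.00293°, Δλ = +0.00420°.
Converting to metres (1° lat = 111195 m, cos φ = 0.805463): observed ΔN = -325.8 m, observed ΔE = 376.2 m.
Subtracting the expected shift leaves a residual of -325.8 − (-317) = -8.8 m north and 376.2 − (372) = 4.2 m east.
Residual distance = √((-8.8)² + 4.2²) = 9.7 m.

10 m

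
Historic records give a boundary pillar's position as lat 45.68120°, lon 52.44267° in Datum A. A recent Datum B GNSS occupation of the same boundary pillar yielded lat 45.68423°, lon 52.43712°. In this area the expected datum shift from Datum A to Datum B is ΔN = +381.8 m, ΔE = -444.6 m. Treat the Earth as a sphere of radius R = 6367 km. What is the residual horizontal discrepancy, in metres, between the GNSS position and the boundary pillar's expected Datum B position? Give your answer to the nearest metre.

Observed coordinate differences: Δφ = +0.00303°, Δλ = -0.00555°.
Converting to metres (1° lat = 111125 m, cos φ = 0.698650): observed ΔN = 336.7 m, observed ΔE = -430.9 m.
Subtracting the expected shift leaves a residual of 336.7 − (381.8) = -45.1 m north and -430.9 − (-444.6) = 13.7 m east.
Residual distance = √((-45.1)² + 13.7²) = 47.1 m.

47 m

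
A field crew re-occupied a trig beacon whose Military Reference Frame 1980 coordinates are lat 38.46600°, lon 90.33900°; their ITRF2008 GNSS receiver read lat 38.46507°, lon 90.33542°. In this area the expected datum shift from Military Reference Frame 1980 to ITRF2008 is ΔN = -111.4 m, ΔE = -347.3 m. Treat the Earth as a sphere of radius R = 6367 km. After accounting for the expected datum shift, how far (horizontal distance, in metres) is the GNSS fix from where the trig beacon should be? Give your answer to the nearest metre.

Observed coordinate differences: Δφ = -0.00093°, Δλ = -0.00358°.
Converting to metres (1° lat = 111125 m, cos φ = 0.782977): observed ΔN = -103.3 m, observed ΔE = -311.5 m.
Subtracting the expected shift leaves a residual of -103.3 − (-111.4) = 8.1 m north and -311.5 − (-347.3) = 35.8 m east.
Residual distance = √(8.1² + 35.8²) = 36.7 m.

37 m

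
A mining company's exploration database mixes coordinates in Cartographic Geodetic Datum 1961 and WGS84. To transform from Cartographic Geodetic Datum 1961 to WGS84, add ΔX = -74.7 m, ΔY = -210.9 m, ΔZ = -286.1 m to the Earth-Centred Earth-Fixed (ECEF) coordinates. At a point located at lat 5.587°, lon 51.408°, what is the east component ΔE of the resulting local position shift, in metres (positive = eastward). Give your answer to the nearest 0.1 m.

ΔE = -73.2 m

The local east axis at (φ, λ) is (−sin λ, cos λ, 0), so ΔE = −sin(51.408°)·(-74.7) + cos(51.408°)·(-210.9) = -73.17 m.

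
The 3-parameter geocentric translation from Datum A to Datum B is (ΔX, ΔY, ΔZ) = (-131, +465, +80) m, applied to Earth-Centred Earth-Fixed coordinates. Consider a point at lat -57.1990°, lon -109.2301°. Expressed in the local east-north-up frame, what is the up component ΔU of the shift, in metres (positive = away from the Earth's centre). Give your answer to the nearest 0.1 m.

ΔU = -281.7 m

At φ = -57.1990°, λ = -109.2301°: sin φ = -0.840557, cos φ = 0.541723, sin λ = -0.944203, cos λ = -0.329363.
ΔU = cos φ cos λ·ΔX + cos φ sin λ·ΔY + sin φ·ΔZ = (0.541723)(-0.329363)(-131) + (0.541723)(-0.944203)(465) + (-0.840557)(80) = -281.72 m.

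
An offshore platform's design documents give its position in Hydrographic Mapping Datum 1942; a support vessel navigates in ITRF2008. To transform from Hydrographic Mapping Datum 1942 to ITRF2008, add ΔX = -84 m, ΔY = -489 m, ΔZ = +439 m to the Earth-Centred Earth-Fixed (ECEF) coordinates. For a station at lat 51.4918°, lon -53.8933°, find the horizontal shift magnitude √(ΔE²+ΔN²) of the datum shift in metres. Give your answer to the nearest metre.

The local east axis at (φ, λ) is (−sin λ, cos λ, 0), so ΔE = −sin(-53.8933°)·(-84) + cos(-53.8933°)·(-489) = -356.03 m.
The local north axis is (−sin φ cos λ, −sin φ sin λ, cos φ), giving ΔN = 38.735 − 309.152 + 273.333 = 2.92 m.
Horizontal magnitude = √(ΔE² + ΔN²) = √((-356.03)² + 2.92²) = 356.04 m.

356 m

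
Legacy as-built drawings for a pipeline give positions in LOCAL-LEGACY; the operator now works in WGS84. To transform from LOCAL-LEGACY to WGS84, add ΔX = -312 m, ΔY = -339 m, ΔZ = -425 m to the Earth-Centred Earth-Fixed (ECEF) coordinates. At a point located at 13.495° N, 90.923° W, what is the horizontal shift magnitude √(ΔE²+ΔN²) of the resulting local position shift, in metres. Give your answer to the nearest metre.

At φ = 13.495°, λ = -90.923°: sin φ = 0.233361, cos φ = 0.972390, sin λ = -0.999870, cos λ = -0.016109.
ΔE = −sin λ·ΔX + cos λ·ΔY = −(-0.999870)·(-312) + (-0.016109)·(-339) = -306.50 m.
ΔN = −sin φ cos λ·ΔX − sin φ sin λ·ΔY + cos φ·ΔZ = −(0.233361)(-0.016109)(-312) − (0.233361)(-0.999870)(-339) + (0.972390)(-425) = -493.54 m.
Horizontal magnitude = √(ΔE² + ΔN²) = √((-306.50)² + (-493.54)²) = 580.97 m.

581 m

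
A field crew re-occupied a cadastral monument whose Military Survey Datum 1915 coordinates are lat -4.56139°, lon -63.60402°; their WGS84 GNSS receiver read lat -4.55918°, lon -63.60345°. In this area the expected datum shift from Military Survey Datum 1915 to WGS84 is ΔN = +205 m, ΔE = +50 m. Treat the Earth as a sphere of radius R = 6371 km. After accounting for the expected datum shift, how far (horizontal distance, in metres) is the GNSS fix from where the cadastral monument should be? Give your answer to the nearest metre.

Observed coordinate differences: Δφ = +0.00221°, Δλ = +0.00057°.
Converting to metres (1° lat = 111195 m, cos φ = 0.996833): observed ΔN = 245.7 m, observed ΔE = 63.2 m.
Subtracting the expected shift leaves a residual of 245.7 − (205) = 40.7 m north and 63.2 − (50) = 13.2 m east.
Residual distance = √(40.7² + 13.2²) = 42.8 m.

43 m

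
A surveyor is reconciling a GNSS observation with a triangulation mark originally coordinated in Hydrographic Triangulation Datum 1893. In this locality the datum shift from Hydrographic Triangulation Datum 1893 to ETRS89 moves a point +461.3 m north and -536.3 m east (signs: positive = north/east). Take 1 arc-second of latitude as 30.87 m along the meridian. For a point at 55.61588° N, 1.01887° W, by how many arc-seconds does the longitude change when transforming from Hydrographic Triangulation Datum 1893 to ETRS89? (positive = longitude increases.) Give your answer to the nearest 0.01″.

Δλ = -30.76″

At latitude 55.61588°, cos φ = 0.564738.
1″ of longitude at this latitude = 30.87 × cos φ = 17.4335 m, so Δλ = -536.3 / 17.4335 = -30.763″.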